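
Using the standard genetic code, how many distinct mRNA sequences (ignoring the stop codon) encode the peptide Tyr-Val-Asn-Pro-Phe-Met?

128

Tyr: 2 codons.
Val: 4 codons.
Asn: 2 codons.
Pro: 4 codons.
Phe: 2 codons.
Met: 1 codon.
2 × 4 × 2 × 4 × 2 × 1 = 128.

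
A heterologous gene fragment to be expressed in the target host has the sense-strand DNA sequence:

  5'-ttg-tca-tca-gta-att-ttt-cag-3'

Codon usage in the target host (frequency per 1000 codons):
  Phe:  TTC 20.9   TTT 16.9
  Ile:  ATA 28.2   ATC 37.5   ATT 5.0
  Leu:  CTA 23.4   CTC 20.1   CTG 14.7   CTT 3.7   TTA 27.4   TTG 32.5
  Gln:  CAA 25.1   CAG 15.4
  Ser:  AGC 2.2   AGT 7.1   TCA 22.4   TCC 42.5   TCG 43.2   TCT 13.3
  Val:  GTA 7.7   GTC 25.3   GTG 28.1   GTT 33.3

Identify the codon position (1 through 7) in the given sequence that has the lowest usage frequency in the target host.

Codon 1 TTG (Leu): 32.5 per 1000.
Codon 2 TCA (Ser): 22.4 per 1000.
Codon 3 TCA (Ser): 22.4 per 1000.
Codon 4 GTA (Val): 7.7 per 1000.
Codon 5 ATT (Ile): 5.0 per 1000.
Codon 6 TTT (Phe): 16.9 per 1000.
Codon 7 CAG (Gln): 15.4 per 1000.
Lowest frequency is 5.0 at codon 5.

5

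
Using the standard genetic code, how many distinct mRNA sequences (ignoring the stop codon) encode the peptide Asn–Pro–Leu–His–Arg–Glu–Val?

Asn: 2 codons.
Pro: 4 codons.
Leu: 6 codons.
His: 2 codons.
Arg: 6 codons.
Glu: 2 codons.
Val: 4 codons.
2 × 4 × 6 × 2 × 6 × 2 × 4 = 4608.

4608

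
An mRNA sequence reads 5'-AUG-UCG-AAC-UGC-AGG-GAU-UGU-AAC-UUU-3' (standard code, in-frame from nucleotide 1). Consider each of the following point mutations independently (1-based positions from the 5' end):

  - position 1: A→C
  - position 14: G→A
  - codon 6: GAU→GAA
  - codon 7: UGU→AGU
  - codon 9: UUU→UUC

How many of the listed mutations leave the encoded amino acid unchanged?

1

Codon 1: AUG (Met) → CUG (Leu) — missense.
Codon 5: AGG (Arg) → AAG (Lys) — missense.
Codon 6: GAU (Asp) → GAA (Glu) — missense.
Codon 7: UGU (Cys) → AGU (Ser) — missense.
Codon 9: UUU (Phe) → UUC (Phe) — synonymous.
Synonymous: 1 of 5.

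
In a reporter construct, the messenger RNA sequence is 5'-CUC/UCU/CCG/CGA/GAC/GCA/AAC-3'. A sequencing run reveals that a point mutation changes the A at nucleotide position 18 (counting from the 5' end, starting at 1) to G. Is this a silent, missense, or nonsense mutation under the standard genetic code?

silent

Position 18 falls in codon 6: GCA → Ala.
After the substitution the codon is GCG → Ala.
Both encode Ala, so the change is synonymous.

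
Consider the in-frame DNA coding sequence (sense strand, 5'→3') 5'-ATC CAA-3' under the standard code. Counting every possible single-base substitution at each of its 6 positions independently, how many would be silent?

3

Codon 1 (ATC, Ile): 2 synonymous substitutions.
Codon 2 (CAA, Gln): 1 synonymous substitution.
Total: 2 + 1 = 3.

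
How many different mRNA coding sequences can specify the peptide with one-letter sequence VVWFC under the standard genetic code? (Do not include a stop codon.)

Val: 4 codons.
Val: 4 codons.
Trp: 1 codon.
Phe: 2 codons.
Cys: 2 codons.
4 × 4 × 1 × 2 × 2 = 64.

64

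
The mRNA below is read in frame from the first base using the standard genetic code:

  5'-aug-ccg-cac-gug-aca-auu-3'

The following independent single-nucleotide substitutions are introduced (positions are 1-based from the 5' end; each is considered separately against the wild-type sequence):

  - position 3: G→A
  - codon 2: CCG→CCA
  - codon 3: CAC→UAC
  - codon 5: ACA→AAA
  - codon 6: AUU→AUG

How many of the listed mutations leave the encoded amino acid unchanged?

Codon 1: AUG (Met) → AUA (Ile) — missense.
Codon 2: CCG (Pro) → CCA (Pro) — synonymous.
Codon 3: CAC (His) → UAC (Tyr) — missense.
Codon 5: ACA (Thr) → AAA (Lys) — missense.
Codon 6: AUU (Ile) → AUG (Met) — missense.
Synonymous: 1 of 5.

1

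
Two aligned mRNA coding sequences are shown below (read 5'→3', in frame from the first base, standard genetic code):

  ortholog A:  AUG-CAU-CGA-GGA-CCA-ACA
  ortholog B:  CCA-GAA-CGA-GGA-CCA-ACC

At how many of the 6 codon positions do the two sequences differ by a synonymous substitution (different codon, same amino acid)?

1

Codon 1: AUG Met / CCA Pro — nonsynonymous.
Codon 2: CAU His / GAA Glu — nonsynonymous.
Codon 3: CGA Arg / CGA Arg — identical.
Codon 4: GGA Gly / GGA Gly — identical.
Codon 5: CCA Pro / CCA Pro — identical.
Codon 6: ACA Thr / ACC Thr — synonymous.
Synonymous differences: 1.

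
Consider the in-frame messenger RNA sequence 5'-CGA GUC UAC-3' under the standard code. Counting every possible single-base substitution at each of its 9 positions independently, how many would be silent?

Codon 1 (CGA, Arg): 4 synonymous substitutions.
Codon 2 (GUC, Val): 3 synonymous substitutions.
Codon 3 (UAC, Tyr): 1 synonymous substitution.
Total: 4 + 3 + 1 = 8.

8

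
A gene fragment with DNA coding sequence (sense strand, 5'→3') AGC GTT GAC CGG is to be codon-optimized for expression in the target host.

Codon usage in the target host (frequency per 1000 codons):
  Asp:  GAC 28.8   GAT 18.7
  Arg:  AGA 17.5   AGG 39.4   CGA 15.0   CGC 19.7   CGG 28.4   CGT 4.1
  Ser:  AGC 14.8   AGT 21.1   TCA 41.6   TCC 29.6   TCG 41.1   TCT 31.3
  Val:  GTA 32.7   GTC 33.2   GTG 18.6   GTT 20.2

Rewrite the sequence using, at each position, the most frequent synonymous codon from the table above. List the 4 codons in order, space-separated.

Codon 1 (Ser): best is TCA at 41.6.
Codon 2 (Val): best is GTC at 33.2.
Codon 3 (Asp): best is GAC at 28.8.
Codon 4 (Arg): best is AGG at 39.4.

TCA GTC GAC AGG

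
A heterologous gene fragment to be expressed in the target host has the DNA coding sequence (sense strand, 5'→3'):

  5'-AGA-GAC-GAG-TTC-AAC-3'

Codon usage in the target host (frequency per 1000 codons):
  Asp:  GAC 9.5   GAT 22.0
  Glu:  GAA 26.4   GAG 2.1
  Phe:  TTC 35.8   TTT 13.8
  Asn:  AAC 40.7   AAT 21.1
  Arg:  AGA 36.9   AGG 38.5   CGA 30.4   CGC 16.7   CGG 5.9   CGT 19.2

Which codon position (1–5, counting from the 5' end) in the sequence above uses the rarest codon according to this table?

3

Codon 1 AGA (Arg): 36.9 per 1000.
Codon 2 GAC (Asp): 9.5 per 1000.
Codon 3 GAG (Glu): 2.1 per 1000.
Codon 4 TTC (Phe): 35.8 per 1000.
Codon 5 AAC (Asn): 40.7 per 1000.
Lowest frequency is 2.1 at codon 3.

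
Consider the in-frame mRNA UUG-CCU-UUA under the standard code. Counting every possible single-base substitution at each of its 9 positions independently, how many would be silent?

Codon 1 (UUG, Leu): 2 synonymous substitutions.
Codon 2 (CCU, Pro): 3 synonymous substitutions.
Codon 3 (UUA, Leu): 2 synonymous substitutions.
Total: 2 + 3 + 2 = 7.

7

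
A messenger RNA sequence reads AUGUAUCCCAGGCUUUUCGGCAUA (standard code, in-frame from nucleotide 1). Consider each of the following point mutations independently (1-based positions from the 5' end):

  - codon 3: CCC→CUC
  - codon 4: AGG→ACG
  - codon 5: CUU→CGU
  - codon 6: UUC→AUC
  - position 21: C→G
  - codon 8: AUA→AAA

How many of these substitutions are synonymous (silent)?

1

Codon 3: CCC (Pro) → CUC (Leu) — missense.
Codon 4: AGG (Arg) → ACG (Thr) — missense.
Codon 5: CUU (Leu) → CGU (Arg) — missense.
Codon 6: UUC (Phe) → AUC (Ile) — missense.
Codon 7: GGC (Gly) → GGG (Gly) — synonymous.
Codon 8: AUA (Ile) → AAA (Lys) — missense.
Synonymous: 1 of 6.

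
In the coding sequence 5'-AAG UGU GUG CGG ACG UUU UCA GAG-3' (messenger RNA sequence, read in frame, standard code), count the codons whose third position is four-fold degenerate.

4

Codon 1 AAG (Lys): third position 2-fold.
Codon 2 UGU (Cys): third position 2-fold.
Codon 3 GUG (Val): third position 4-fold.
Codon 4 CGG (Arg): third position 4-fold.
Codon 5 ACG (Thr): third position 4-fold.
Codon 6 UUU (Phe): third position 2-fold.
Codon 7 UCA (Ser): third position 4-fold.
Codon 8 GAG (Glu): third position 2-fold.
Four-fold degenerate third positions: 4.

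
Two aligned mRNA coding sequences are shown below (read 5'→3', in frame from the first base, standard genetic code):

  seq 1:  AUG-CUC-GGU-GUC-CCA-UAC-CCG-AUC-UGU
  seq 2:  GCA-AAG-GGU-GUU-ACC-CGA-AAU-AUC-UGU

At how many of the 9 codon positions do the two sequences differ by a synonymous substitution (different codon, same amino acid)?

1

Codon 1: AUG Met / GCA Ala — nonsynonymous.
Codon 2: CUC Leu / AAG Lys — nonsynonymous.
Codon 3: GGU Gly / GGU Gly — identical.
Codon 4: GUC Val / GUU Val — synonymous.
Codon 5: CCA Pro / ACC Thr — nonsynonymous.
Codon 6: UAC Tyr / CGA Arg — nonsynonymous.
Codon 7: CCG Pro / AAU Asn — nonsynonymous.
Codon 8: AUC Ile / AUC Ile — identical.
Codon 9: UGU Cys / UGU Cys — identical.
Synonymous differences: 1.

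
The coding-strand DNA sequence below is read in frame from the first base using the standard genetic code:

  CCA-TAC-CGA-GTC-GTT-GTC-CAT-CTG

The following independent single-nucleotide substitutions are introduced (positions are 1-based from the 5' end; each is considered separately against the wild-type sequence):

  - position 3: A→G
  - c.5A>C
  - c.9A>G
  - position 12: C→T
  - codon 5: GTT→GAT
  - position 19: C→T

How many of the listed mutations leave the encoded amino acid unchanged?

3

Codon 1: CCA (Pro) → CCG (Pro) — synonymous.
Codon 2: TAC (Tyr) → TCC (Ser) — missense.
Codon 3: CGA (Arg) → CGG (Arg) — synonymous.
Codon 4: GTC (Val) → GTT (Val) — synonymous.
Codon 5: GTT (Val) → GAT (Asp) — missense.
Codon 7: CAT (His) → TAT (Tyr) — missense.
Synonymous: 3 of 6.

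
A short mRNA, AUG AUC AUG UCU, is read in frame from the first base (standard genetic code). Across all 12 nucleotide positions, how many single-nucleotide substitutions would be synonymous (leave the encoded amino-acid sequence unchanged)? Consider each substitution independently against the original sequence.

5

Codon 1 (AUG, Met): 0 synonymous substitutions.
Codon 2 (AUC, Ile): 2 synonymous substitutions.
Codon 3 (AUG, Met): 0 synonymous substitutions.
Codon 4 (UCU, Ser): 3 synonymous substitutions.
Total: 0 + 2 + 0 + 3 = 5.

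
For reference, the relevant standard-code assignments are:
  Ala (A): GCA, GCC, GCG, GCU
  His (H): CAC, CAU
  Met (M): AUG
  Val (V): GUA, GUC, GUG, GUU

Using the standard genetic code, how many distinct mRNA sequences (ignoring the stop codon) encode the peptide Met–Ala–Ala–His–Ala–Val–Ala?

2048

Met: 1 codon.
Ala: 4 codons.
Ala: 4 codons.
His: 2 codons.
Ala: 4 codons.
Val: 4 codons.
Ala: 4 codons.
1 × 4 × 4 × 2 × 4 × 4 × 4 = 2048.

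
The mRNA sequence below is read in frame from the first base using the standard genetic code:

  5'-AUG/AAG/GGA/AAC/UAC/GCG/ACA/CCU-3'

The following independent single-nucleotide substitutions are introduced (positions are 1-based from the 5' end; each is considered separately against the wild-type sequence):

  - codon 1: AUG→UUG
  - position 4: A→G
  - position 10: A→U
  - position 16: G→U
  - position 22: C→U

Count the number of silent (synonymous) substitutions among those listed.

Codon 1: AUG (Met) → UUG (Leu) — missense.
Codon 2: AAG (Lys) → GAG (Glu) — missense.
Codon 4: AAC (Asn) → UAC (Tyr) — missense.
Codon 6: GCG (Ala) → UCG (Ser) — missense.
Codon 8: CCU (Pro) → UCU (Ser) — missense.
Synonymous: 0 of 5.

0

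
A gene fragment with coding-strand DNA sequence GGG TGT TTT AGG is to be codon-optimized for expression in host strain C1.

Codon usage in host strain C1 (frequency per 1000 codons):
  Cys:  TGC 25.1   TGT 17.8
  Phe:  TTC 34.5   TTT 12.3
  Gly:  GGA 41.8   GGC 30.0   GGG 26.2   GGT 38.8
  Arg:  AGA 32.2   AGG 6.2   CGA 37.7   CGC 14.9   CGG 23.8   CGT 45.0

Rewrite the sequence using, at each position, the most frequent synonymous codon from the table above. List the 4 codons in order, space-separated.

Codon 1 (Gly): best is GGA at 41.8.
Codon 2 (Cys): best is TGC at 25.1.
Codon 3 (Phe): best is TTC at 34.5.
Codon 4 (Arg): best is CGT at 45.0.

GGA TGC TTC CGT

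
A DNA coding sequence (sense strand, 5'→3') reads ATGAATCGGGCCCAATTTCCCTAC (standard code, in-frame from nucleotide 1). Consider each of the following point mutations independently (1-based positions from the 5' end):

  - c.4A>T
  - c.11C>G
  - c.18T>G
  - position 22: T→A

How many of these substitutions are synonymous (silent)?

Codon 2: AAT (Asn) → TAT (Tyr) — missense.
Codon 4: GCC (Ala) → GGC (Gly) — missense.
Codon 6: TTT (Phe) → TTG (Leu) — missense.
Codon 8: TAC (Tyr) → AAC (Asn) — missense.
Synonymous: 0 of 4.

0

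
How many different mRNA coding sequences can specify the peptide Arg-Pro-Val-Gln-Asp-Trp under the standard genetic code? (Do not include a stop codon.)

Arg: 6 codons.
Pro: 4 codons.
Val: 4 codons.
Gln: 2 codons.
Asp: 2 codons.
Trp: 1 codon.
6 × 4 × 4 × 2 × 2 × 1 = 384.

384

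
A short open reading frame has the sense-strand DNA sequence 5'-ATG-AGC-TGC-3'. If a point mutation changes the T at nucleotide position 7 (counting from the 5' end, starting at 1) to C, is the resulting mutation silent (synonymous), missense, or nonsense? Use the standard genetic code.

missense

Position 7 falls in codon 3: TGC → Cys.
After the substitution the codon is CGC → Arg.
Cys ≠ Arg, so this is a missense mutation.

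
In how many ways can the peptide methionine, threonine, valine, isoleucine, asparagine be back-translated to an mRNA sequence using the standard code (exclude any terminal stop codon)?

Met: 1 codon.
Thr: 4 codons.
Val: 4 codons.
Ile: 3 codons.
Asn: 2 codons.
1 × 4 × 4 × 3 × 2 = 96.

96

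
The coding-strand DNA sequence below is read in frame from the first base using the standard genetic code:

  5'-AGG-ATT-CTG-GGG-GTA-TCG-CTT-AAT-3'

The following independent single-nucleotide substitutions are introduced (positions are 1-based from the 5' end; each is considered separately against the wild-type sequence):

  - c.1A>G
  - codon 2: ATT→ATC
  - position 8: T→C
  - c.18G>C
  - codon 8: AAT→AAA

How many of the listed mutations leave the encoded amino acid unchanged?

2

Codon 1: AGG (Arg) → GGG (Gly) — missense.
Codon 2: ATT (Ile) → ATC (Ile) — synonymous.
Codon 3: CTG (Leu) → CCG (Pro) — missense.
Codon 6: TCG (Ser) → TCC (Ser) — synonymous.
Codon 8: AAT (Asn) → AAA (Lys) — missense.
Synonymous: 2 of 5.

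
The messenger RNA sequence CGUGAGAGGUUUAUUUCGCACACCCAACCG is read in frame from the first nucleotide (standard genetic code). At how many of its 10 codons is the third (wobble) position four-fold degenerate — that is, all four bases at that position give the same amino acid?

Codon 1 CGU (Arg): third position 4-fold.
Codon 2 GAG (Glu): third position 2-fold.
Codon 3 AGG (Arg): third position 2-fold.
Codon 4 UUU (Phe): third position 2-fold.
Codon 5 AUU (Ile): third position 3-fold.
Codon 6 UCG (Ser): third position 4-fold.
Codon 7 CAC (His): third position 2-fold.
Codon 8 ACC (Thr): third position 4-fold.
Codon 9 CAA (Gln): third position 2-fold.
Codon 10 CCG (Pro): third position 4-fold.
Four-fold degenerate third positions: 4.

4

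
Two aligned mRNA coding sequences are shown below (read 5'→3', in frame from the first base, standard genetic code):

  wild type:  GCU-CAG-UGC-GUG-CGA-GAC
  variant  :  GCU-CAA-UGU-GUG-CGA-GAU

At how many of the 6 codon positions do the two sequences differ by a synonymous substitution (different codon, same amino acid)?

Codon 1: GCU Ala / GCU Ala — identical.
Codon 2: CAG Gln / CAA Gln — synonymous.
Codon 3: UGC Cys / UGU Cys — synonymous.
Codon 4: GUG Val / GUG Val — identical.
Codon 5: CGA Arg / CGA Arg — identical.
Codon 6: GAC Asp / GAU Asp — synonymous.
Synonymous differences: 3.

3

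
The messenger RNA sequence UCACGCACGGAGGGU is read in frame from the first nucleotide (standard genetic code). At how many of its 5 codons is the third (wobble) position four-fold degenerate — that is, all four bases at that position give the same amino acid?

Codon 1 UCA (Ser): third position 4-fold.
Codon 2 CGC (Arg): third position 4-fold.
Codon 3 ACG (Thr): third position 4-fold.
Codon 4 GAG (Glu): third position 2-fold.
Codon 5 GGU (Gly): third position 4-fold.
Four-fold degenerate third positions: 4.

4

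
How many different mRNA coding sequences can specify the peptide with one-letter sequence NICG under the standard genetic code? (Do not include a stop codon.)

48

Asn: 2 codons.
Ile: 3 codons.
Cys: 2 codons.
Gly: 4 codons.
2 × 3 × 2 × 4 = 48.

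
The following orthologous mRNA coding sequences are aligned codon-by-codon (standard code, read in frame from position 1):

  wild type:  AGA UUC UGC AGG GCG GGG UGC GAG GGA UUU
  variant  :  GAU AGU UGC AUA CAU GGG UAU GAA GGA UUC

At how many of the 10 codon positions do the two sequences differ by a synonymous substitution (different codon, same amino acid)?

Codon 1: AGA Arg / GAU Asp — nonsynonymous.
Codon 2: UUC Phe / AGU Ser — nonsynonymous.
Codon 3: UGC Cys / UGC Cys — identical.
Codon 4: AGG Arg / AUA Ile — nonsynonymous.
Codon 5: GCG Ala / CAU His — nonsynonymous.
Codon 6: GGG Gly / GGG Gly — identical.
Codon 7: UGC Cys / UAU Tyr — nonsynonymous.
Codon 8: GAG Glu / GAA Glu — synonymous.
Codon 9: GGA Gly / GGA Gly — identical.
Codon 10: UUU Phe / UUC Phe — synonymous.
Synonymous differences: 2.

2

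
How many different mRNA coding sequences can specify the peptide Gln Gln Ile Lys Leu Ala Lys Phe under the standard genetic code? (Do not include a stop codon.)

Gln: 2 codons.
Gln: 2 codons.
Ile: 3 codons.
Lys: 2 codons.
Leu: 6 codons.
Ala: 4 codons.
Lys: 2 codons.
Phe: 2 codons.
2 × 2 × 3 × 2 × 6 × 4 × 2 × 2 = 2304.

2304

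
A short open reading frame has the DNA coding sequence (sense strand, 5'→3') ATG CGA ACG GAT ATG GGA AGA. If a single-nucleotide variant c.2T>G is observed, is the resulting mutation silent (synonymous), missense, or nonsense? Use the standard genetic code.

missense

Position 2 falls in codon 1: ATG → Met.
After the substitution the codon is AGG → Arg.
Met ≠ Arg, so this is a missense mutation.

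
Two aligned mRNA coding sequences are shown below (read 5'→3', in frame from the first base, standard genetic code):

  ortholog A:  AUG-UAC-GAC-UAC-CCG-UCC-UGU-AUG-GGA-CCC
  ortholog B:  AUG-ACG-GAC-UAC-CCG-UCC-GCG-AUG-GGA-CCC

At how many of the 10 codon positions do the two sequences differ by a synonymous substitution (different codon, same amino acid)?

Codon 1: AUG Met / AUG Met — identical.
Codon 2: UAC Tyr / ACG Thr — nonsynonymous.
Codon 3: GAC Asp / GAC Asp — identical.
Codon 4: UAC Tyr / UAC Tyr — identical.
Codon 5: CCG Pro / CCG Pro — identical.
Codon 6: UCC Ser / UCC Ser — identical.
Codon 7: UGU Cys / GCG Ala — nonsynonymous.
Codon 8: AUG Met / AUG Met — identical.
Codon 9: GGA Gly / GGA Gly — identical.
Codon 10: CCC Pro / CCC Pro — identical.
Synonymous differences: 0.

0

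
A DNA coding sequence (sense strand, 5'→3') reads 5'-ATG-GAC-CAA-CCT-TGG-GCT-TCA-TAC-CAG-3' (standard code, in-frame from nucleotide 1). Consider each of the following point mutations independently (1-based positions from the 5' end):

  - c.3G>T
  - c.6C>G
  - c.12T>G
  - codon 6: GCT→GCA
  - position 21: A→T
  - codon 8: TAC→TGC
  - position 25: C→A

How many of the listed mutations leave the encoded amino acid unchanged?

Codon 1: ATG (Met) → ATT (Ile) — missense.
Codon 2: GAC (Asp) → GAG (Glu) — missense.
Codon 4: CCT (Pro) → CCG (Pro) — synonymous.
Codon 6: GCT (Ala) → GCA (Ala) — synonymous.
Codon 7: TCA (Ser) → TCT (Ser) — synonymous.
Codon 8: TAC (Tyr) → TGC (Cys) — missense.
Codon 9: CAG (Gln) → AAG (Lys) — missense.
Synonymous: 3 of 7.

3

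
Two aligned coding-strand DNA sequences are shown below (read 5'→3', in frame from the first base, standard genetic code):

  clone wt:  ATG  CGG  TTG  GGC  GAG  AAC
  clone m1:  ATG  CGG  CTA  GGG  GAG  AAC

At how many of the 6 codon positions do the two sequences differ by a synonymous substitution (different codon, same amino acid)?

Codon 1: ATG Met / ATG Met — identical.
Codon 2: CGG Arg / CGG Arg — identical.
Codon 3: TTG Leu / CTA Leu — synonymous.
Codon 4: GGC Gly / GGG Gly — synonymous.
Codon 5: GAG Glu / GAG Glu — identical.
Codon 6: AAC Asn / AAC Asn — identical.
Synonymous differences: 2.

2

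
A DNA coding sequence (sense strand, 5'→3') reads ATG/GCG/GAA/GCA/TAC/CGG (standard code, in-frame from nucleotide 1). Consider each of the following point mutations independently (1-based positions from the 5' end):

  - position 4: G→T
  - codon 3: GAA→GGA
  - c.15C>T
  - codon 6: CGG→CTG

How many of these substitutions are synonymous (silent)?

Codon 2: GCG (Ala) → TCG (Ser) — missense.
Codon 3: GAA (Glu) → GGA (Gly) — missense.
Codon 5: TAC (Tyr) → TAT (Tyr) — synonymous.
Codon 6: CGG (Arg) → CTG (Leu) — missense.
Synonymous: 1 of 4.

1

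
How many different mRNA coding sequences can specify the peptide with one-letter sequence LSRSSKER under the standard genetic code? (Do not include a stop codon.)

186624

Leu: 6 codons.
Ser: 6 codons.
Arg: 6 codons.
Ser: 6 codons.
Ser: 6 codons.
Lys: 2 codons.
Glu: 2 codons.
Arg: 6 codons.
6 × 6 × 6 × 6 × 6 × 2 × 2 × 6 = 186624.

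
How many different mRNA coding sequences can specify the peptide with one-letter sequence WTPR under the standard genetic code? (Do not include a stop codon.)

Trp: 1 codon.
Thr: 4 codons.
Pro: 4 codons.
Arg: 6 codons.
1 × 4 × 4 × 6 = 96.

96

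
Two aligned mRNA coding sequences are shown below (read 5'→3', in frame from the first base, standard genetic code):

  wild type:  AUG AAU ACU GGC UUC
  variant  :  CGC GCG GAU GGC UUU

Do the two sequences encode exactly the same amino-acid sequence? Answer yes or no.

Codon 1: AUG Met / CGC Arg — nonsynonymous.
Codon 2: AAU Asn / GCG Ala — nonsynonymous.
Codon 3: ACU Thr / GAU Asp — nonsynonymous.
Codon 4: GGC Gly / GGC Gly — identical.
Codon 5: UUC Phe / UUU Phe — synonymous.
Nonsynonymous differences: 3 → different protein.

no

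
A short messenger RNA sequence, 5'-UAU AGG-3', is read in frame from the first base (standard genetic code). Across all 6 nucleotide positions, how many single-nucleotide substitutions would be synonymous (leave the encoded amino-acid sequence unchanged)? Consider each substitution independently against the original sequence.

3

Codon 1 (UAU, Tyr): 1 synonymous substitution.
Codon 2 (AGG, Arg): 2 synonymous substitutions.
Total: 1 + 2 = 3.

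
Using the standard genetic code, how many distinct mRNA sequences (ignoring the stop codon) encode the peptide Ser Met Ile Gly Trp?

72

Ser: 6 codons.
Met: 1 codon.
Ile: 3 codons.
Gly: 4 codons.
Trp: 1 codon.
6 × 1 × 3 × 4 × 1 = 72.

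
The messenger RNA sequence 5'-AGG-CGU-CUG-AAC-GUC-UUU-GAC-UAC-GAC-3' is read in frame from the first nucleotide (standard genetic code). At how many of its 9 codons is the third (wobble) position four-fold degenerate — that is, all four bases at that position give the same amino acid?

Codon 1 AGG (Arg): third position 2-fold.
Codon 2 CGU (Arg): third position 4-fold.
Codon 3 CUG (Leu): third position 4-fold.
Codon 4 AAC (Asn): third position 2-fold.
Codon 5 GUC (Val): third position 4-fold.
Codon 6 UUU (Phe): third position 2-fold.
Codon 7 GAC (Asp): third position 2-fold.
Codon 8 UAC (Tyr): third position 2-fold.
Codon 9 GAC (Asp): third position 2-fold.
Four-fold degenerate third positions: 3.

3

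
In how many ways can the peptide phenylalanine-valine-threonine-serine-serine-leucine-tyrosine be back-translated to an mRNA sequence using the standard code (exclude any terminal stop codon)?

Phe: 2 codons.
Val: 4 codons.
Thr: 4 codons.
Ser: 6 codons.
Ser: 6 codons.
Leu: 6 codons.
Tyr: 2 codons.
2 × 4 × 4 × 6 × 6 × 6 × 2 = 13824.

13824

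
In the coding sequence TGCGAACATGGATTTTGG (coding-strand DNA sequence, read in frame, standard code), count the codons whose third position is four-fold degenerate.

Codon 1 TGC (Cys): third position 2-fold.
Codon 2 GAA (Glu): third position 2-fold.
Codon 3 CAT (His): third position 2-fold.
Codon 4 GGA (Gly): third position 4-fold.
Codon 5 TTT (Phe): third position 2-fold.
Codon 6 TGG (Trp): third position 1-fold.
Four-fold degenerate third positions: 1.

1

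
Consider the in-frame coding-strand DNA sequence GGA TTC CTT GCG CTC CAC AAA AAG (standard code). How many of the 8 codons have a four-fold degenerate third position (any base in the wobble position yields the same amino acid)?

Codon 1 GGA (Gly): third position 4-fold.
Codon 2 TTC (Phe): third position 2-fold.
Codon 3 CTT (Leu): third position 4-fold.
Codon 4 GCG (Ala): third position 4-fold.
Codon 5 CTC (Leu): third position 4-fold.
Codon 6 CAC (His): third position 2-fold.
Codon 7 AAA (Lys): third position 2-fold.
Codon 8 AAG (Lys): third position 2-fold.
Four-fold degenerate third positions: 4.

4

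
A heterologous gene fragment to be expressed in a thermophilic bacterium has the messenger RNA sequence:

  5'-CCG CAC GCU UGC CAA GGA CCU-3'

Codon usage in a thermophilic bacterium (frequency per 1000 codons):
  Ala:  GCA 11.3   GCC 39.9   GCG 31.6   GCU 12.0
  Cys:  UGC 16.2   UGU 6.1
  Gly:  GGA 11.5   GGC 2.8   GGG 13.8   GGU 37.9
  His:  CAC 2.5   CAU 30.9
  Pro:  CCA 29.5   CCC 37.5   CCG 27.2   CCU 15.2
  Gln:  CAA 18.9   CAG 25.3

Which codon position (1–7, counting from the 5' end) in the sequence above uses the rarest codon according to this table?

Codon 1 CCG (Pro): 27.2 per 1000.
Codon 2 CAC (His): 2.5 per 1000.
Codon 3 GCU (Ala): 12.0 per 1000.
Codon 4 UGC (Cys): 16.2 per 1000.
Codon 5 CAA (Gln): 18.9 per 1000.
Codon 6 GGA (Gly): 11.5 per 1000.
Codon 7 CCU (Pro): 15.2 per 1000.
Lowest frequency is 2.5 at codon 2.

2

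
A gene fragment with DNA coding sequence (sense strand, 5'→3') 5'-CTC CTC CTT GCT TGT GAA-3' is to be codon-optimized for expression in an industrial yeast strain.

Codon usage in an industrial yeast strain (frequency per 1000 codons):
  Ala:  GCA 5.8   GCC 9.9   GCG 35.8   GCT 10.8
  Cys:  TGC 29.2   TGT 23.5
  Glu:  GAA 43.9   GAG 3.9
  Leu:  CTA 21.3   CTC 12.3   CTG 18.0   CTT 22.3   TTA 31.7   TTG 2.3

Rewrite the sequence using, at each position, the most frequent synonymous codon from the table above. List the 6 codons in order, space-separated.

Codon 1 (Leu): best is TTA at 31.7.
Codon 2 (Leu): best is TTA at 31.7.
Codon 3 (Leu): best is TTA at 31.7.
Codon 4 (Ala): best is GCG at 35.8.
Codon 5 (Cys): best is TGC at 29.2.
Codon 6 (Glu): best is GAA at 43.9.

TTA TTA TTA GCG TGC GAA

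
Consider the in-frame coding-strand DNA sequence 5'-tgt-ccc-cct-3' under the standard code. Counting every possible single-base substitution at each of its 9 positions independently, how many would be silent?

7

Codon 1 (TGT, Cys): 1 synonymous substitution.
Codon 2 (CCC, Pro): 3 synonymous substitutions.
Codon 3 (CCT, Pro): 3 synonymous substitutions.
Total: 1 + 3 + 3 = 7.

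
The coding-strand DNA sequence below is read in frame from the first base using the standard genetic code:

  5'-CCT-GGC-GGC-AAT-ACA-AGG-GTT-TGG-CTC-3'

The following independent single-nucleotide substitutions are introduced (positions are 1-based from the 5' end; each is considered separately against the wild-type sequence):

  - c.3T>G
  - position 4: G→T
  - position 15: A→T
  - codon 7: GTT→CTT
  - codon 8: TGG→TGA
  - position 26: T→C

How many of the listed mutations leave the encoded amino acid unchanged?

Codon 1: CCT (Pro) → CCG (Pro) — synonymous.
Codon 2: GGC (Gly) → TGC (Cys) — missense.
Codon 5: ACA (Thr) → ACT (Thr) — synonymous.
Codon 7: GTT (Val) → CTT (Leu) — missense.
Codon 8: TGG (Trp) → TGA (Stop) — nonsense.
Codon 9: CTC (Leu) → CCC (Pro) — missense.
Synonymous: 2 of 6.

2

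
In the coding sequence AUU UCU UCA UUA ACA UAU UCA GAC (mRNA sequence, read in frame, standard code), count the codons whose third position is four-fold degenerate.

4

Codon 1 AUU (Ile): third position 3-fold.
Codon 2 UCU (Ser): third position 4-fold.
Codon 3 UCA (Ser): third position 4-fold.
Codon 4 UUA (Leu): third position 2-fold.
Codon 5 ACA (Thr): third position 4-fold.
Codon 6 UAU (Tyr): third position 2-fold.
Codon 7 UCA (Ser): third position 4-fold.
Codon 8 GAC (Asp): third position 2-fold.
Four-fold degenerate third positions: 4.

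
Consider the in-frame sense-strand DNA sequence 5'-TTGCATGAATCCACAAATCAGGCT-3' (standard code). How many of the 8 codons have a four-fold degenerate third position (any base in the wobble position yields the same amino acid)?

Codon 1 TTG (Leu): third position 2-fold.
Codon 2 CAT (His): third position 2-fold.
Codon 3 GAA (Glu): third position 2-fold.
Codon 4 TCC (Ser): third position 4-fold.
Codon 5 ACA (Thr): third position 4-fold.
Codon 6 AAT (Asn): third position 2-fold.
Codon 7 CAG (Gln): third position 2-fold.
Codon 8 GCT (Ala): third position 4-fold.
Four-fold degenerate third positions: 3.

3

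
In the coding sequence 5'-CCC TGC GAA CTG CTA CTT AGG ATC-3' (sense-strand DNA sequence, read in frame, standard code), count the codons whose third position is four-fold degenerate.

Codon 1 CCC (Pro): third position 4-fold.
Codon 2 TGC (Cys): third position 2-fold.
Codon 3 GAA (Glu): third position 2-fold.
Codon 4 CTG (Leu): third position 4-fold.
Codon 5 CTA (Leu): third position 4-fold.
Codon 6 CTT (Leu): third position 4-fold.
Codon 7 AGG (Arg): third position 2-fold.
Codon 8 ATC (Ile): third position 3-fold.
Four-fold degenerate third positions: 4.

4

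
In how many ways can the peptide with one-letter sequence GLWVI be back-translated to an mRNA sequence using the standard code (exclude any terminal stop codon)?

Gly: 4 codons.
Leu: 6 codons.
Trp: 1 codon.
Val: 4 codons.
Ile: 3 codons.
4 × 6 × 1 × 4 × 3 = 288.

288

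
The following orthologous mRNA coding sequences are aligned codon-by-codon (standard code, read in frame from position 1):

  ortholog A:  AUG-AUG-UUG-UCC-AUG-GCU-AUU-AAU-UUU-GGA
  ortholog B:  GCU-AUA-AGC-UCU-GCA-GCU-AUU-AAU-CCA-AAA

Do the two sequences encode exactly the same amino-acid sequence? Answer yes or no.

Codon 1: AUG Met / GCU Ala — nonsynonymous.
Codon 2: AUG Met / AUA Ile — nonsynonymous.
Codon 3: UUG Leu / AGC Ser — nonsynonymous.
Codon 4: UCC Ser / UCU Ser — synonymous.
Codon 5: AUG Met / GCA Ala — nonsynonymous.
Codon 6: GCU Ala / GCU Ala — identical.
Codon 7: AUU Ile / AUU Ile — identical.
Codon 8: AAU Asn / AAU Asn — identical.
Codon 9: UUU Phe / CCA Pro — nonsynonymous.
Codon 10: GGA Gly / AAA Lys — nonsynonymous.
Nonsynonymous differences: 6 → different protein.

no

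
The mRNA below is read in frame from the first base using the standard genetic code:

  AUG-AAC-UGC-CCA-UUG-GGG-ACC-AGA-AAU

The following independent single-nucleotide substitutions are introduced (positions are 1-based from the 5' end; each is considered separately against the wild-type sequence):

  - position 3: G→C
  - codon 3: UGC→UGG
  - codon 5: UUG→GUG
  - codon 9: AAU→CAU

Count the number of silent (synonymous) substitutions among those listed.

Codon 1: AUG (Met) → AUC (Ile) — missense.
Codon 3: UGC (Cys) → UGG (Trp) — missense.
Codon 5: UUG (Leu) → GUG (Val) — missense.
Codon 9: AAU (Asn) → CAU (His) — missense.
Synonymous: 0 of 4.

0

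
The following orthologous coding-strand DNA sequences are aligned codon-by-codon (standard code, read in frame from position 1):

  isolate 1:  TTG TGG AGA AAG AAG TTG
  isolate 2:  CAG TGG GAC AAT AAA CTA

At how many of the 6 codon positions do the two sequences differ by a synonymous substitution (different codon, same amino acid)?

Codon 1: TTG Leu / CAG Gln — nonsynonymous.
Codon 2: TGG Trp / TGG Trp — identical.
Codon 3: AGA Arg / GAC Asp — nonsynonymous.
Codon 4: AAG Lys / AAT Asn — nonsynonymous.
Codon 5: AAG Lys / AAA Lys — synonymous.
Codon 6: TTG Leu / CTA Leu — synonymous.
Synonymous differences: 2.

2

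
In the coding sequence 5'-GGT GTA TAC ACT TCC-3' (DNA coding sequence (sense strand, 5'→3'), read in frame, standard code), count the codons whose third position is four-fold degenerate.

Codon 1 GGT (Gly): third position 4-fold.
Codon 2 GTA (Val): third position 4-fold.
Codon 3 TAC (Tyr): third position 2-fold.
Codon 4 ACT (Thr): third position 4-fold.
Codon 5 TCC (Ser): third position 4-fold.
Four-fold degenerate third positions: 4.

4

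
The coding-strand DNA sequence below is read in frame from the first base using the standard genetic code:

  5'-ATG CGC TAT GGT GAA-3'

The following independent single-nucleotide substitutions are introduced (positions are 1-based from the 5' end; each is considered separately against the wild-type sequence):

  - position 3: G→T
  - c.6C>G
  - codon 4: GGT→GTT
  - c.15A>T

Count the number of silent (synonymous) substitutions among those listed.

Codon 1: ATG (Met) → ATT (Ile) — missense.
Codon 2: CGC (Arg) → CGG (Arg) — synonymous.
Codon 4: GGT (Gly) → GTT (Val) — missense.
Codon 5: GAA (Glu) → GAT (Asp) — missense.
Synonymous: 1 of 4.

1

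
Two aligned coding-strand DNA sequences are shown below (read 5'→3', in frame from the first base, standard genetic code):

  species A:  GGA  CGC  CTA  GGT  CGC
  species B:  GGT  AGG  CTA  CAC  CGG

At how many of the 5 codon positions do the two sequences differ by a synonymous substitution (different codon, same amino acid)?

Codon 1: GGA Gly / GGT Gly — synonymous.
Codon 2: CGC Arg / AGG Arg — synonymous.
Codon 3: CTA Leu / CTA Leu — identical.
Codon 4: GGT Gly / CAC His — nonsynonymous.
Codon 5: CGC Arg / CGG Arg — synonymous.
Synonymous differences: 3.

3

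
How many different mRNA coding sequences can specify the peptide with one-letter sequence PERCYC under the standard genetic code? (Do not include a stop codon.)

Pro: 4 codons.
Glu: 2 codons.
Arg: 6 codons.
Cys: 2 codons.
Tyr: 2 codons.
Cys: 2 codons.
4 × 2 × 6 × 2 × 2 × 2 = 384.

384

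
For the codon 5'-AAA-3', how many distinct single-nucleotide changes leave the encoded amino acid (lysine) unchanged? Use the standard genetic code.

1

Position 1: none → 0 synonymous.
Position 2: none → 0 synonymous.
Position 3: AAG → 1 synonymous.
Total: 0 + 0 + 1 = 1.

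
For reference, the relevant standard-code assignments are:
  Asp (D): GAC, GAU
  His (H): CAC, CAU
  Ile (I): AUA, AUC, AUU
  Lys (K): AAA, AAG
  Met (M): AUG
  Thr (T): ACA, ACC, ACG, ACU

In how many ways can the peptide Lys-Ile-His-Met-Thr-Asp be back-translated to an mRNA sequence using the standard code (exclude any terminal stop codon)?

Lys: 2 codons.
Ile: 3 codons.
His: 2 codons.
Met: 1 codon.
Thr: 4 codons.
Asp: 2 codons.
2 × 3 × 2 × 1 × 4 × 2 = 96.

96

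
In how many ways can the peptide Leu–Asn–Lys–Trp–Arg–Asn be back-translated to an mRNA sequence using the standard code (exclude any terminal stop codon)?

288

Leu: 6 codons.
Asn: 2 codons.
Lys: 2 codons.
Trp: 1 codon.
Arg: 6 codons.
Asn: 2 codons.
6 × 2 × 2 × 1 × 6 × 2 = 288.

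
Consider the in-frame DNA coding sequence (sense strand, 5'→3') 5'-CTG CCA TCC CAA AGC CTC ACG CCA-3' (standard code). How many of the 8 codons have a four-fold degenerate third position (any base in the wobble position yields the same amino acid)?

6

Codon 1 CTG (Leu): third position 4-fold.
Codon 2 CCA (Pro): third position 4-fold.
Codon 3 TCC (Ser): third position 4-fold.
Codon 4 CAA (Gln): third position 2-fold.
Codon 5 AGC (Ser): third position 2-fold.
Codon 6 CTC (Leu): third position 4-fold.
Codon 7 ACG (Thr): third position 4-fold.
Codon 8 CCA (Pro): third position 4-fold.
Four-fold degenerate third positions: 6.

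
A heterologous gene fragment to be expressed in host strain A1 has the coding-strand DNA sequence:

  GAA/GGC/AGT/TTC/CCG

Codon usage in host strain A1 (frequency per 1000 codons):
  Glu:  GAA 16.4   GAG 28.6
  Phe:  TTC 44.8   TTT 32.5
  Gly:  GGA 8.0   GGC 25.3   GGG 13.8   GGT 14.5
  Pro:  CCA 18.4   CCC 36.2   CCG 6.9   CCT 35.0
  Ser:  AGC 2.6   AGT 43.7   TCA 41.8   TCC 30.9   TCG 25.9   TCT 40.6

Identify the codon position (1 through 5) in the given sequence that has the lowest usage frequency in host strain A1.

5

Codon 1 GAA (Glu): 16.4 per 1000.
Codon 2 GGC (Gly): 25.3 per 1000.
Codon 3 AGT (Ser): 43.7 per 1000.
Codon 4 TTC (Phe): 44.8 per 1000.
Codon 5 CCG (Pro): 6.9 per 1000.
Lowest frequency is 6.9 at codon 5.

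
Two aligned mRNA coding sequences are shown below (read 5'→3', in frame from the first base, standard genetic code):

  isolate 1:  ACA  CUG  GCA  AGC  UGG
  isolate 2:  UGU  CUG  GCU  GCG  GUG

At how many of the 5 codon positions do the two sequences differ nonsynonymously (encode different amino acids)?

3

Codon 1: ACA Thr / UGU Cys — nonsynonymous.
Codon 2: CUG Leu / CUG Leu — identical.
Codon 3: GCA Ala / GCU Ala — synonymous.
Codon 4: AGC Ser / GCG Ala — nonsynonymous.
Codon 5: UGG Trp / GUG Val — nonsynonymous.
Nonsynonymous differences: 3.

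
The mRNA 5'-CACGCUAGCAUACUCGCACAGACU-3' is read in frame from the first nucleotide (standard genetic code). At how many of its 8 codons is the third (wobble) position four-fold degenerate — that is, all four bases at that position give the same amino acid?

Codon 1 CAC (His): third position 2-fold.
Codon 2 GCU (Ala): third position 4-fold.
Codon 3 AGC (Ser): third position 2-fold.
Codon 4 AUA (Ile): third position 3-fold.
Codon 5 CUC (Leu): third position 4-fold.
Codon 6 GCA (Ala): third position 4-fold.
Codon 7 CAG (Gln): third position 2-fold.
Codon 8 ACU (Thr): third position 4-fold.
Four-fold degenerate third positions: 4.

4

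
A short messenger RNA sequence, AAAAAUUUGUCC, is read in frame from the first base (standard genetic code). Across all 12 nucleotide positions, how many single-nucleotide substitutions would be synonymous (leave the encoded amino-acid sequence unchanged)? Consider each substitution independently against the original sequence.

7

Codon 1 (AAA, Lys): 1 synonymous substitution.
Codon 2 (AAU, Asn): 1 synonymous substitution.
Codon 3 (UUG, Leu): 2 synonymous substitutions.
Codon 4 (UCC, Ser): 3 synonymous substitutions.
Total: 1 + 1 + 2 + 3 = 7.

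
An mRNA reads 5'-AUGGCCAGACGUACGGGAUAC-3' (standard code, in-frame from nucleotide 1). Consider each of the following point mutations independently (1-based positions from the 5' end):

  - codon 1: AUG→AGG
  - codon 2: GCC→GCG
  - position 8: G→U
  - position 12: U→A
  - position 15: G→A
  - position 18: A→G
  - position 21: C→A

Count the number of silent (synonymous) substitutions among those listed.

Codon 1: AUG (Met) → AGG (Arg) — missense.
Codon 2: GCC (Ala) → GCG (Ala) — synonymous.
Codon 3: AGA (Arg) → AUA (Ile) — missense.
Codon 4: CGU (Arg) → CGA (Arg) — synonymous.
Codon 5: ACG (Thr) → ACA (Thr) — synonymous.
Codon 6: GGA (Gly) → GGG (Gly) — synonymous.
Codon 7: UAC (Tyr) → UAA (Stop) — nonsense.
Synonymous: 4 of 7.

4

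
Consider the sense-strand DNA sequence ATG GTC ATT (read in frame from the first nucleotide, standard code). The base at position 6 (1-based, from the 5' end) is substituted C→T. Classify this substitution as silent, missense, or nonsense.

silent

Position 6 falls in codon 2: GTC → Val.
After the substitution the codon is GTT → Val.
Both encode Val, so the change is synonymous.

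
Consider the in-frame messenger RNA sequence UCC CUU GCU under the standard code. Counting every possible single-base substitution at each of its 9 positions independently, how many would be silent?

Codon 1 (UCC, Ser): 3 synonymous substitutions.
Codon 2 (CUU, Leu): 3 synonymous substitutions.
Codon 3 (GCU, Ala): 3 synonymous substitutions.
Total: 3 + 3 + 3 = 9.

9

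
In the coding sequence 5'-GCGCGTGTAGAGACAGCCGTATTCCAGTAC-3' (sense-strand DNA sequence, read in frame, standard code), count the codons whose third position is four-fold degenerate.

Codon 1 GCG (Ala): third position 4-fold.
Codon 2 CGT (Arg): third position 4-fold.
Codon 3 GTA (Val): third position 4-fold.
Codon 4 GAG (Glu): third position 2-fold.
Codon 5 ACA (Thr): third position 4-fold.
Codon 6 GCC (Ala): third position 4-fold.
Codon 7 GTA (Val): third position 4-fold.
Codon 8 TTC (Phe): third position 2-fold.
Codon 9 CAG (Gln): third position 2-fold.
Codon 10 TAC (Tyr): third position 2-fold.
Four-fold degenerate third positions: 6.

6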